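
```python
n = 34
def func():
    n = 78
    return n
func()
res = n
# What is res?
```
34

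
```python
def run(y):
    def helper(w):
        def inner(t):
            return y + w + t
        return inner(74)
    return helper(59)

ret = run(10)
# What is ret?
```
143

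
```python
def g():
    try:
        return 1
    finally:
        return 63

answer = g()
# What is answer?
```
63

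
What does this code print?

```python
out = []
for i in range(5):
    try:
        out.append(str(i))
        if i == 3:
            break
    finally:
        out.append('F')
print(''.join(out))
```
0F1F2F3F

finally runs even when breaking out of loop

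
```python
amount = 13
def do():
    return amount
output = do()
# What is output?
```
13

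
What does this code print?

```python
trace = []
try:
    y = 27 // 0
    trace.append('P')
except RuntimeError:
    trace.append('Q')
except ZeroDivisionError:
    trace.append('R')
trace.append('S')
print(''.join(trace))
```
RS

ZeroDivisionError is caught by its specific handler, not RuntimeError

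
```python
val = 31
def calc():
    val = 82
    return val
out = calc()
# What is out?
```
82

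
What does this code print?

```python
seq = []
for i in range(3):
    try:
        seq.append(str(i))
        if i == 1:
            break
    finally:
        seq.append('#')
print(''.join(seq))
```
0#1#

finally runs even when breaking out of loop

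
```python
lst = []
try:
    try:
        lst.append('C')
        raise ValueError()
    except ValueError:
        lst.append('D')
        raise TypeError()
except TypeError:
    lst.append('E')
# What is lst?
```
['C', 'D', 'E']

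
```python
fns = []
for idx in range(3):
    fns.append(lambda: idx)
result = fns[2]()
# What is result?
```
2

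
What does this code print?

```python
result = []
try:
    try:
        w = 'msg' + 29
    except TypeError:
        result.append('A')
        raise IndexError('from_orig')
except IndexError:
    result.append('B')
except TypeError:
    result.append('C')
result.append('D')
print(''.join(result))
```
ABD

IndexError raised and caught, original TypeError not re-raised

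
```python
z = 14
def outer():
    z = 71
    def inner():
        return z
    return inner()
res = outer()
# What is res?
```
71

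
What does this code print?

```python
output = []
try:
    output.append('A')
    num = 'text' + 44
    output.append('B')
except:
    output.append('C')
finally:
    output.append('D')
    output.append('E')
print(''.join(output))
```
ACDE

Code before exception runs, then except, then all of finally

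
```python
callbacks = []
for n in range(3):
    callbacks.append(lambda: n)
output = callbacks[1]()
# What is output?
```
2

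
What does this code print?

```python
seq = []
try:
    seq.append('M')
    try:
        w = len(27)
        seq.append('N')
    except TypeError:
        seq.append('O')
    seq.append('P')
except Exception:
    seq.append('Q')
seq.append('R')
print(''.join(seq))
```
MOPR

Inner exception caught by inner handler, outer continues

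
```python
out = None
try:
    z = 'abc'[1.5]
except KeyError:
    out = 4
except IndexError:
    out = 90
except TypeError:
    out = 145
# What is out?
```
145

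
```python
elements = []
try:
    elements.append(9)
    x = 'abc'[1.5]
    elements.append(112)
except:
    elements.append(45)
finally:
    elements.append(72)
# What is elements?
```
[9, 45, 72]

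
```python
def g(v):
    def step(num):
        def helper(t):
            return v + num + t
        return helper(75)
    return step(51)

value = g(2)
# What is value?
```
128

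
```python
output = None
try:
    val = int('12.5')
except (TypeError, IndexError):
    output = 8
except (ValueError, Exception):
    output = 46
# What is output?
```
46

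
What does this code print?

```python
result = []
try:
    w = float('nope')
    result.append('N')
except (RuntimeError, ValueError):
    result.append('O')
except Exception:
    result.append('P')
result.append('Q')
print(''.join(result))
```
OQ

ValueError matches tuple containing it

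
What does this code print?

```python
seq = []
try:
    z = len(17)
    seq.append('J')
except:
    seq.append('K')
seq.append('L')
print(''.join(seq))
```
KL

Exception raised in try, caught by bare except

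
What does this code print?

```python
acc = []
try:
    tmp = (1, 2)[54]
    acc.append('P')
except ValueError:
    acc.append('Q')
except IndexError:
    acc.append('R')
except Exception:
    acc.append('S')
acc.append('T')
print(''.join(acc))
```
RT

IndexError matches before generic Exception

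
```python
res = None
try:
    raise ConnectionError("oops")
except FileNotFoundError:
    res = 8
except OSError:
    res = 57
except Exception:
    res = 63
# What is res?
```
57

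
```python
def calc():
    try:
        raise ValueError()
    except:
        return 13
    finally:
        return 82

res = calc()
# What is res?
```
82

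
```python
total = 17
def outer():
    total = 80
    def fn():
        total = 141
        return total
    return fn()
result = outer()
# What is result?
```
141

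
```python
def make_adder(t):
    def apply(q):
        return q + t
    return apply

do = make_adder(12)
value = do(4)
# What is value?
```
16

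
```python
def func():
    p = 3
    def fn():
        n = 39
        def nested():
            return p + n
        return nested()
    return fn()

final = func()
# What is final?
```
42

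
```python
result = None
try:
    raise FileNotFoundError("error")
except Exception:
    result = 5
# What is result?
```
5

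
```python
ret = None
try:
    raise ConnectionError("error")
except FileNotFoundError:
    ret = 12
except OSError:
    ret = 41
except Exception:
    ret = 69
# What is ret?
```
41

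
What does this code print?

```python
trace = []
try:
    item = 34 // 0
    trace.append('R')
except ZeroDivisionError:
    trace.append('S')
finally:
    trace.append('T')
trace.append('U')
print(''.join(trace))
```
STU

finally always runs, even after exception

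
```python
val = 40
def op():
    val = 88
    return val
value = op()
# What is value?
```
88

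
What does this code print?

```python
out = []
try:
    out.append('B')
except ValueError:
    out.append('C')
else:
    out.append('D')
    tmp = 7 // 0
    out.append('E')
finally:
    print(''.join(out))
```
BD

Try succeeds, else appends 'D', ZeroDivisionError in else is uncaught, finally prints before exception propagates ('E' never appended)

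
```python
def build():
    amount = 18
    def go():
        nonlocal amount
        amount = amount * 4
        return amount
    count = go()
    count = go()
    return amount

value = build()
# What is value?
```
288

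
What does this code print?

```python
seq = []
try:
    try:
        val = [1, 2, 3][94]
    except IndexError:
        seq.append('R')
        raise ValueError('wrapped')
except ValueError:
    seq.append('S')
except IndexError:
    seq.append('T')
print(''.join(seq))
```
RS

New ValueError raised, caught by outer ValueError handler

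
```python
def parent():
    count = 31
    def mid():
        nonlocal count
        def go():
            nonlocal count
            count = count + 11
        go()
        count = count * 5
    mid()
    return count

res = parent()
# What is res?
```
210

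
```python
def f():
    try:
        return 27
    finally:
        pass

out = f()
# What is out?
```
27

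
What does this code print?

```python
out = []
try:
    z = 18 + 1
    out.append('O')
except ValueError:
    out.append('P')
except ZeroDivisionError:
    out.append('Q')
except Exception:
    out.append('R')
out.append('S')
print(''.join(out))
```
OS

No exception, try block completes normally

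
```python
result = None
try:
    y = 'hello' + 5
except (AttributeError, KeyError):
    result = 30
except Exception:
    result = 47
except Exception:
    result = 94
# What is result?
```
47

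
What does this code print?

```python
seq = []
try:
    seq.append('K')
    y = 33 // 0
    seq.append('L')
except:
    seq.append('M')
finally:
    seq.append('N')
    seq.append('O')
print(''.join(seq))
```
KMNO

Code before exception runs, then except, then all of finally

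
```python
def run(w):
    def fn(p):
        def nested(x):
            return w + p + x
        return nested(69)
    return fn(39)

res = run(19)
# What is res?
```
127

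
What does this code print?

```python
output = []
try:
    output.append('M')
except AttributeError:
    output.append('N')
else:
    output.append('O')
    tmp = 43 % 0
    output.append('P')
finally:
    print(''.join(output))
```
MO

Try succeeds, else appends 'O', ZeroDivisionError in else is uncaught, finally prints before exception propagates ('P' never appended)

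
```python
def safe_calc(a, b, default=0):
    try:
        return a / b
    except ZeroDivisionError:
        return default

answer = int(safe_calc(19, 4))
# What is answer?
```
4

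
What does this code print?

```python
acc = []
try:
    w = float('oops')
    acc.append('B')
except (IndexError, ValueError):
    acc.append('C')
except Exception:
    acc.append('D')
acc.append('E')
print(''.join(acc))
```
CE

ValueError matches tuple containing it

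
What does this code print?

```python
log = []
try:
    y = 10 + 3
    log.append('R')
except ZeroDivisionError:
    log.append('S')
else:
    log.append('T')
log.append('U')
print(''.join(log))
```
RTU

else block runs when no exception occurs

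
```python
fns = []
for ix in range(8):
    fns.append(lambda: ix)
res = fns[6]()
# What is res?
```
7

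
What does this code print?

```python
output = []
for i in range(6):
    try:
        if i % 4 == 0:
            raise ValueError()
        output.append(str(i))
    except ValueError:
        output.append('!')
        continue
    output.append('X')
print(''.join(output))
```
!1X2X3X!5X

continue in except skips rest of loop body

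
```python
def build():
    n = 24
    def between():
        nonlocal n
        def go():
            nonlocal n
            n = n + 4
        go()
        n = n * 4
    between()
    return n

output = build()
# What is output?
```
112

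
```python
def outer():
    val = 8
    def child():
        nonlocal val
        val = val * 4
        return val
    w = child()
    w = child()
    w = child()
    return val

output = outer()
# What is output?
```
512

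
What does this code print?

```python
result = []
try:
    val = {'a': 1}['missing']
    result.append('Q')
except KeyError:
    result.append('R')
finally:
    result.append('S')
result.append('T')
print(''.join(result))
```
RST

finally always runs, even after exception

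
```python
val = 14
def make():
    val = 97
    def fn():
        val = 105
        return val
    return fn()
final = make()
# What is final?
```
105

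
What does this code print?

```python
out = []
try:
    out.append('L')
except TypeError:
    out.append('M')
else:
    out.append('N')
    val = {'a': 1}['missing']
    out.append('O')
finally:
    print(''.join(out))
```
LN

Try succeeds, else appends 'N', KeyError in else is uncaught, finally prints before exception propagates ('O' never appended)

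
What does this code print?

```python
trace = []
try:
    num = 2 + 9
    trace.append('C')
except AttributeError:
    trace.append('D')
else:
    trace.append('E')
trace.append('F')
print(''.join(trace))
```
CEF

else block runs when no exception occurs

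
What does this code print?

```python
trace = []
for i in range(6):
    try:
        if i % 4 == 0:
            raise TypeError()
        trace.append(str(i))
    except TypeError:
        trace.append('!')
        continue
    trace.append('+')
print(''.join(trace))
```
!1+2+3+!5+

continue in except skips rest of loop body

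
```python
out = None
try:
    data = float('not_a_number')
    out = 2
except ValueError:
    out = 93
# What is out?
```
93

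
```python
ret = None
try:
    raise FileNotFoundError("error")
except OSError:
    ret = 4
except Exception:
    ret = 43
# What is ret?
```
4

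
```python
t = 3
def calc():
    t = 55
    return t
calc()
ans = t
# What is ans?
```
3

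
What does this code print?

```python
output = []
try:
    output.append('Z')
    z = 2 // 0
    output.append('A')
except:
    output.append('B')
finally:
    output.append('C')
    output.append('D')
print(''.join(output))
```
ZBCD

Code before exception runs, then except, then all of finally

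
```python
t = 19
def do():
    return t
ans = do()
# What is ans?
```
19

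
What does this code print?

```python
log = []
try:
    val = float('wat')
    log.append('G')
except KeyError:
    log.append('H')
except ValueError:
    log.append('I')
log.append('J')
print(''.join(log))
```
IJ

ValueError is caught by its specific handler, not KeyError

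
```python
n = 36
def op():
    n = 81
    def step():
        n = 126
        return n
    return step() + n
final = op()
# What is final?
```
207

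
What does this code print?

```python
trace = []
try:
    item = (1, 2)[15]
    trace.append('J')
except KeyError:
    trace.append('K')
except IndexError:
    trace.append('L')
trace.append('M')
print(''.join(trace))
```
LM

IndexError is caught by its specific handler, not KeyError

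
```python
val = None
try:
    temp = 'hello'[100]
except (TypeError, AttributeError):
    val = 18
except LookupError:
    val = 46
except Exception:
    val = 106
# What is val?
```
46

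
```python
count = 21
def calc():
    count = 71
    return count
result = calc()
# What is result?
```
71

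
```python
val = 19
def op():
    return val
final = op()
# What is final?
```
19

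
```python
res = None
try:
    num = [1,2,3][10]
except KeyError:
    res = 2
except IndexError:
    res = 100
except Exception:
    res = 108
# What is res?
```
100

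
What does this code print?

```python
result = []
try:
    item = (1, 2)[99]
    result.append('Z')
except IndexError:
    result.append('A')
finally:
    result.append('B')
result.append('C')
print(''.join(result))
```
ABC

finally always runs, even after exception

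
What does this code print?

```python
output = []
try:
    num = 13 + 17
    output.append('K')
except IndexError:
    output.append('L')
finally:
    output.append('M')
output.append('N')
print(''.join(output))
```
KMN

finally runs after normal execution too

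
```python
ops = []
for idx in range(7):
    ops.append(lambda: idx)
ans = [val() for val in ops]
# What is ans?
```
[6, 6, 6, 6, 6, 6, 6]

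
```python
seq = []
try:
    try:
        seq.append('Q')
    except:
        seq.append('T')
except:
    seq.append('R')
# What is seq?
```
['Q']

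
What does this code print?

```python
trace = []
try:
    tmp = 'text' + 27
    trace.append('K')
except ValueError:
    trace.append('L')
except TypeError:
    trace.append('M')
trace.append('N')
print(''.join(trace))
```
MN

TypeError is caught by its specific handler, not ValueError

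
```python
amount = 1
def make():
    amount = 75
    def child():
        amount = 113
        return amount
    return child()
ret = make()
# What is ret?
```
113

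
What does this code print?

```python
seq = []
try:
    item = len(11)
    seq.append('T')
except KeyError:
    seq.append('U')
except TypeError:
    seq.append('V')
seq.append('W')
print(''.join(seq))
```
VW

TypeError is caught by its specific handler, not KeyError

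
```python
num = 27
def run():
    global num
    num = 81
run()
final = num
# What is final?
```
81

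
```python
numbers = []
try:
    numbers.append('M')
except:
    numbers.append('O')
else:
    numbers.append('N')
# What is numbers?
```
['M', 'N']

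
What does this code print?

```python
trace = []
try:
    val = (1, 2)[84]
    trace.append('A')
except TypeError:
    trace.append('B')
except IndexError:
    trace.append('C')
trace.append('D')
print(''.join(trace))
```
CD

IndexError is caught by its specific handler, not TypeError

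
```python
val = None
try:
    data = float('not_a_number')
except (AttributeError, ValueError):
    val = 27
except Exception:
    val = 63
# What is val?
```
27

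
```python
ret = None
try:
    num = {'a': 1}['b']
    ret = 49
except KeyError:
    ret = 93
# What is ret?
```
93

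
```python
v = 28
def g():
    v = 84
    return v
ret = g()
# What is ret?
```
84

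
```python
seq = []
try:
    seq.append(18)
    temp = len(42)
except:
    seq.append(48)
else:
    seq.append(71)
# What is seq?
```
[18, 48]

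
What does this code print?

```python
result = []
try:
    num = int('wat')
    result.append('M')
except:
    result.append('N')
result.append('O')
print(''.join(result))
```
NO

Exception raised in try, caught by bare except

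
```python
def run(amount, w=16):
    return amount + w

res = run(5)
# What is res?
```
21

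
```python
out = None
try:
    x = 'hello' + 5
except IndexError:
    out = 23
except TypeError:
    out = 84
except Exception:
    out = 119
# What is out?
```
84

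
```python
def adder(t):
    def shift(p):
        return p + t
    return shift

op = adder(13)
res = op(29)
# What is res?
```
42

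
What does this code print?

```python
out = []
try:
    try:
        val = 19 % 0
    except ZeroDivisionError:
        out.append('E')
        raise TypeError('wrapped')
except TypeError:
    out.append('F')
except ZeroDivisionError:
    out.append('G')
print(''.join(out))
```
EF

New TypeError raised, caught by outer TypeError handler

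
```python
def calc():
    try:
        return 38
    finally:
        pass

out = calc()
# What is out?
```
38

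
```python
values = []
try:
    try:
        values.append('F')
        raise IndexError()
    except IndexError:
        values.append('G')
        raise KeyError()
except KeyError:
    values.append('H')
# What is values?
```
['F', 'G', 'H']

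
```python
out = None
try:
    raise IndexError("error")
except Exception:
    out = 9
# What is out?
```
9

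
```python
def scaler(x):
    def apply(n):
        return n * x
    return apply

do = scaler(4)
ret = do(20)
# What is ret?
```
80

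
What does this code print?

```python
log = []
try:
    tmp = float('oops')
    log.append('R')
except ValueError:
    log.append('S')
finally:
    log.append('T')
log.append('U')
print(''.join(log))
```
STU

finally always runs, even after exception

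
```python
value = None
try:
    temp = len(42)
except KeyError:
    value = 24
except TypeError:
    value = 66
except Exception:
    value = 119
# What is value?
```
66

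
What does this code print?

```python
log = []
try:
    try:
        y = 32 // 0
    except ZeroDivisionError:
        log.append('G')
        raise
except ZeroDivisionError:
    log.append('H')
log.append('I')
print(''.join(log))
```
GHI

raise without argument re-raises current exception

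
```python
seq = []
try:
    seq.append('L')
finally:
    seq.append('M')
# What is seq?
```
['L', 'M']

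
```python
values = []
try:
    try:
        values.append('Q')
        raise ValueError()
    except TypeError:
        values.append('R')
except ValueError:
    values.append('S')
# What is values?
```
['Q', 'S']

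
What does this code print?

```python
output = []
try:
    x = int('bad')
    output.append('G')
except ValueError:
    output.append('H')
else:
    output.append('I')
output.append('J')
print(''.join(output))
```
HJ

else block skipped when exception is caught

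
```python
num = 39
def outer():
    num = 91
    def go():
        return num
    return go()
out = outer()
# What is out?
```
91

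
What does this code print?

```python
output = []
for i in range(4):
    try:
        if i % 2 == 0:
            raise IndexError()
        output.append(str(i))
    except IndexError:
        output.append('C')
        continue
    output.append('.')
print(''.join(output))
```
C1.C3.

continue in except skips rest of loop body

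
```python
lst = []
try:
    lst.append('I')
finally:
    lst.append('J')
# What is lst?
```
['I', 'J']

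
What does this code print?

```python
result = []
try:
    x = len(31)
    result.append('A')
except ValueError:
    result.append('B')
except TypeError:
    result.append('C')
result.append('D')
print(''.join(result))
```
CD

TypeError is caught by its specific handler, not ValueError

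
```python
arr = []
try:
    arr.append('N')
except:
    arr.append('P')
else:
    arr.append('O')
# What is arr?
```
['N', 'O']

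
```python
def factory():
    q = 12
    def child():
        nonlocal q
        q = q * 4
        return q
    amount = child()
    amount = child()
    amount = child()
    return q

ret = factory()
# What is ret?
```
768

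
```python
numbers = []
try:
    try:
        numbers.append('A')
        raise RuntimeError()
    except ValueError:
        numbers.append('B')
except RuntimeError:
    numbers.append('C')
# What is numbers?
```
['A', 'C']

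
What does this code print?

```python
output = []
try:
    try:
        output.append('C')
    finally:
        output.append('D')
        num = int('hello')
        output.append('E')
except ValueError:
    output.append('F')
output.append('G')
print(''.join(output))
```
CDFG

Exception in inner finally caught by outer except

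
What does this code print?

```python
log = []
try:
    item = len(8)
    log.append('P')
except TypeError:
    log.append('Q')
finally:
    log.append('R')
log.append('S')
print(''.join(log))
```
QRS

finally always runs, even after exception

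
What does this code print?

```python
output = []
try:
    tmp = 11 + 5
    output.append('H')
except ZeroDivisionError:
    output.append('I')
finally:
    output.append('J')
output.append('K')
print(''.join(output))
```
HJK

finally runs after normal execution too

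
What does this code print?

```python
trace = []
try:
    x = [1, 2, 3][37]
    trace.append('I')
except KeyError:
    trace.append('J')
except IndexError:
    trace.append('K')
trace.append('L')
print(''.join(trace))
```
KL

IndexError is caught by its specific handler, not KeyError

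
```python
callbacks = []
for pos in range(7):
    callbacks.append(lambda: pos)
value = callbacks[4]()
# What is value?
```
6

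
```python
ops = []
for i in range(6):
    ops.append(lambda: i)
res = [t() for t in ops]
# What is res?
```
[5, 5, 5, 5, 5, 5]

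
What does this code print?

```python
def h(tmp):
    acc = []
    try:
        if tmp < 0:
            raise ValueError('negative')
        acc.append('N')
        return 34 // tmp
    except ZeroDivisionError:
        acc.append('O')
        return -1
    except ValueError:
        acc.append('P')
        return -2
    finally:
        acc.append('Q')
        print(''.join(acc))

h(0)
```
NOQ

tmp=0 causes ZeroDivisionError, caught, finally prints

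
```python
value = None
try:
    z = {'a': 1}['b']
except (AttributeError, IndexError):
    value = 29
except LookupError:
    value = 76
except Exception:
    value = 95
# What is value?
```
76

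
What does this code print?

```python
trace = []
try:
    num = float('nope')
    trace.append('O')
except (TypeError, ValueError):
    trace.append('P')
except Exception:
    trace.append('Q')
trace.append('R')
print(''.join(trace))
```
PR

ValueError matches tuple containing it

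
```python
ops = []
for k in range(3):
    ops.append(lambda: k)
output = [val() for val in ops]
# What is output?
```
[2, 2, 2]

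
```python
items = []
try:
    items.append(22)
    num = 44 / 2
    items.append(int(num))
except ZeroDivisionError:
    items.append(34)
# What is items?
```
[22, 22]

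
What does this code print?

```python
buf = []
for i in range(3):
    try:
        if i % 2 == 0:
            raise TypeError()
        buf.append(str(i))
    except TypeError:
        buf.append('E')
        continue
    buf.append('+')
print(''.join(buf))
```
E1+E

continue in except skips rest of loop body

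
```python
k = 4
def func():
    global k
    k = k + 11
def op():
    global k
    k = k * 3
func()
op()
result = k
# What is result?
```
45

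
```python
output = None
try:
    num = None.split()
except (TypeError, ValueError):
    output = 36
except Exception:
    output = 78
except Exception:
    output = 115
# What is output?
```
78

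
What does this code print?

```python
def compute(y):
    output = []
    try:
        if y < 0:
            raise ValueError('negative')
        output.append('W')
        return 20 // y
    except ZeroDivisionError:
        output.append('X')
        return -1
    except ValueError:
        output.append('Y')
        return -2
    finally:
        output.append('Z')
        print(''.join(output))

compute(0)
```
WXZ

y=0 causes ZeroDivisionError, caught, finally prints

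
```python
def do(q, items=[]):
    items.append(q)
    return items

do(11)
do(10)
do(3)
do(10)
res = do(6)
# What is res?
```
[11, 10, 3, 10, 6]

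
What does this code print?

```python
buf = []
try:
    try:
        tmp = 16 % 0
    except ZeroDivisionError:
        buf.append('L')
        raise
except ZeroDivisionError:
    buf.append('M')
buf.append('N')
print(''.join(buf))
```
LMN

raise without argument re-raises current exception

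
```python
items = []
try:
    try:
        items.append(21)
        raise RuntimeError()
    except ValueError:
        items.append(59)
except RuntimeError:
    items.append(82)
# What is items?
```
[21, 82]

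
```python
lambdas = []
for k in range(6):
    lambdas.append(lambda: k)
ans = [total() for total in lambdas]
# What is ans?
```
[5, 5, 5, 5, 5, 5]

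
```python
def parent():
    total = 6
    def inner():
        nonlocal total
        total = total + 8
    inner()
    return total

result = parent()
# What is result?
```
14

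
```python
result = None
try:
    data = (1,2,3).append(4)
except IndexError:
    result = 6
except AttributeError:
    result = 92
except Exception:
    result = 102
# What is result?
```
92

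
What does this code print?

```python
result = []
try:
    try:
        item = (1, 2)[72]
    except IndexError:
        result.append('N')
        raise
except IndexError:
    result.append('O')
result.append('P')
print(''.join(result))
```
NOP

raise without argument re-raises current exception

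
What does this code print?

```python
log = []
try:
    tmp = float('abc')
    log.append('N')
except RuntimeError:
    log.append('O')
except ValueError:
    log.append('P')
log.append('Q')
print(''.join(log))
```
PQ

ValueError is caught by its specific handler, not RuntimeError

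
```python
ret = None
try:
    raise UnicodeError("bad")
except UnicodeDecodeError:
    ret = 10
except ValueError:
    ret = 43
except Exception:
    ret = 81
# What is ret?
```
43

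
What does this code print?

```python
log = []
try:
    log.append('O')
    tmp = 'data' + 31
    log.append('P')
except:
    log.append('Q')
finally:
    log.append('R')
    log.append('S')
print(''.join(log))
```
OQRS

Code before exception runs, then except, then all of finally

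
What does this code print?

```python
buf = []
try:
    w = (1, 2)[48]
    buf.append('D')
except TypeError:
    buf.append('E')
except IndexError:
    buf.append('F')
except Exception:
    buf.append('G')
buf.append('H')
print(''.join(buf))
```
FH

IndexError matches before generic Exception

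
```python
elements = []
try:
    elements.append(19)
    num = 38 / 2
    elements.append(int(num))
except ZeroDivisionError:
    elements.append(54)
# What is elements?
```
[19, 19]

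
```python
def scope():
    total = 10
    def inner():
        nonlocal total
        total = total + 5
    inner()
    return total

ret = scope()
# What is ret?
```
15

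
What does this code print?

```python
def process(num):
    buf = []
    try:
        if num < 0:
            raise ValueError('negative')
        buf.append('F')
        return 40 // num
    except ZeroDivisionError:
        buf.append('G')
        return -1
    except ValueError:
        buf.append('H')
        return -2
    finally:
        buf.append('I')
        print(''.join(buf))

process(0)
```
FGI

num=0 causes ZeroDivisionError, caught, finally prints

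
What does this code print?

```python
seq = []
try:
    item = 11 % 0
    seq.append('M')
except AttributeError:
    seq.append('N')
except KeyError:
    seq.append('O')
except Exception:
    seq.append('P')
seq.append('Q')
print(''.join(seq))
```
PQ

ZeroDivisionError not specifically caught, falls to Exception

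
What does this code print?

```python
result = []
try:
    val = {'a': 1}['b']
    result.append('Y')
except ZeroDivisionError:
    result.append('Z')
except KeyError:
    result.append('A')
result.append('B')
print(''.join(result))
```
AB

KeyError is caught by its specific handler, not ZeroDivisionError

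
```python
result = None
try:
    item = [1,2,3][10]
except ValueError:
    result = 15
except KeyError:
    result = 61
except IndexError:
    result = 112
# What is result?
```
112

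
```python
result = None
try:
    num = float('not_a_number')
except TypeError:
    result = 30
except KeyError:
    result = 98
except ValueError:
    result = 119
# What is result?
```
119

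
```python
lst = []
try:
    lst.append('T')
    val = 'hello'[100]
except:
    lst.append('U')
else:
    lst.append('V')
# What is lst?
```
['T', 'U']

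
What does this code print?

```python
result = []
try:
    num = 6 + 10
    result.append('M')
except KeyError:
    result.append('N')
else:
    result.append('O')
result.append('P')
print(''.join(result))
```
MOP

else block runs when no exception occurs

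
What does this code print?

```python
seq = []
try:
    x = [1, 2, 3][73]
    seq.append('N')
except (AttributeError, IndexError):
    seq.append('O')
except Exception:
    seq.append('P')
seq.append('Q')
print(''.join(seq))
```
OQ

IndexError matches tuple containing it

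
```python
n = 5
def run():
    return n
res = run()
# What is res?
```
5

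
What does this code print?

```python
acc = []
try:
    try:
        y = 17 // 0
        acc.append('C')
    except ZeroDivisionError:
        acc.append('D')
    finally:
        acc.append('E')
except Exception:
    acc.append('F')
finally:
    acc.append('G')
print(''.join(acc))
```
DEG

Both finally blocks run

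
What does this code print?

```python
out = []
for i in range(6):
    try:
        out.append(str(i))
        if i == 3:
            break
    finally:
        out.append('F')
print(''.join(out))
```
0F1F2F3F

finally runs even when breaking out of loop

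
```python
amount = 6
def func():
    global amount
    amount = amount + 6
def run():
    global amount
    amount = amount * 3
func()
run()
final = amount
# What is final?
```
36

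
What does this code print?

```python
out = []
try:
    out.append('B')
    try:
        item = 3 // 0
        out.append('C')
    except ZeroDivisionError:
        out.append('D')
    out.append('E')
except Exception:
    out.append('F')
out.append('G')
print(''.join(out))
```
BDEG

Inner exception caught by inner handler, outer continues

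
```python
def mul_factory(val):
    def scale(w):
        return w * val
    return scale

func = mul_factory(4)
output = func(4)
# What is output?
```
16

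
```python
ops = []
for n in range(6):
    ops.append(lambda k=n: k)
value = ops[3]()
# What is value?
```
3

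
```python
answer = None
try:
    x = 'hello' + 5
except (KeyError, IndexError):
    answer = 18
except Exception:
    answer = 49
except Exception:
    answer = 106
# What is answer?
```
49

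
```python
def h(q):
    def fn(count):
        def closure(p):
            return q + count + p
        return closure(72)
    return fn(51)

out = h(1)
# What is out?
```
124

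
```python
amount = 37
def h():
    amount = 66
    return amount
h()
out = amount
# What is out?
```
37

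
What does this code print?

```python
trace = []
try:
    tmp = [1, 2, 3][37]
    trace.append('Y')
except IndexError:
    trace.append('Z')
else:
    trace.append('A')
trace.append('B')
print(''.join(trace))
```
ZB

else block skipped when exception is caught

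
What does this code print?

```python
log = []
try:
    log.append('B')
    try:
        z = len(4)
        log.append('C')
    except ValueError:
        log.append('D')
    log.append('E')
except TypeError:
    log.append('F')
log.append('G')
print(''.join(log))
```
BFG

Inner handler doesn't match, propagates to outer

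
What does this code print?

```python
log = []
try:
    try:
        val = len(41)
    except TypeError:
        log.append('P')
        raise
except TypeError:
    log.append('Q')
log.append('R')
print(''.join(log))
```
PQR

raise without argument re-raises current exception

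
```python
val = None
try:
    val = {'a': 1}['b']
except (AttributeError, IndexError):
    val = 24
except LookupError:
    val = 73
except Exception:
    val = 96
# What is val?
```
73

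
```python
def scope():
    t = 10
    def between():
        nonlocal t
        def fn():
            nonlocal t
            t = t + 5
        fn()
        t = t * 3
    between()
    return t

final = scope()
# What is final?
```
45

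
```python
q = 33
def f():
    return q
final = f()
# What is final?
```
33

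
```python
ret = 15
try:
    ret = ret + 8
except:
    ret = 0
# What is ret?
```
23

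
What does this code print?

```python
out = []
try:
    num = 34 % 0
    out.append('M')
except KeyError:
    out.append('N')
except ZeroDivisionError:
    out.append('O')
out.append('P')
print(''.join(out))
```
OP

ZeroDivisionError is caught by its specific handler, not KeyError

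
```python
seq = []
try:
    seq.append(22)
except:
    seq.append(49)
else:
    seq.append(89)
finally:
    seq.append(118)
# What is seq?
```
[22, 89, 118]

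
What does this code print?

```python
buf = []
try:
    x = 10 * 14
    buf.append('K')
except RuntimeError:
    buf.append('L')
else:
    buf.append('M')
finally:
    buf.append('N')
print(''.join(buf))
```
KMN

else runs before finally when no exception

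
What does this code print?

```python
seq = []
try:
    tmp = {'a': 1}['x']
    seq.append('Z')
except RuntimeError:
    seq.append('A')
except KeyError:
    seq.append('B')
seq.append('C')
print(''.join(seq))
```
BC

KeyError is caught by its specific handler, not RuntimeError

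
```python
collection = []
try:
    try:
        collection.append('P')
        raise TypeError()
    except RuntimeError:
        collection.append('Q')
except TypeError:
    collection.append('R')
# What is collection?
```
['P', 'R']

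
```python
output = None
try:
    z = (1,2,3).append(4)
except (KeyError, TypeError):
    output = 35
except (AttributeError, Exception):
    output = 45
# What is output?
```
45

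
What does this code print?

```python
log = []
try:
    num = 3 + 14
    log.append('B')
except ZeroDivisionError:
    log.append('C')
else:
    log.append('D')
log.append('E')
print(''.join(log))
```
BDE

else block runs when no exception occurs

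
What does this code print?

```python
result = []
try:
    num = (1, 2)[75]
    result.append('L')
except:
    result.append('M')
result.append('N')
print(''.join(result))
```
MN

Exception raised in try, caught by bare except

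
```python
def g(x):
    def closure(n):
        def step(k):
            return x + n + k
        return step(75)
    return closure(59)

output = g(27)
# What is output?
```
161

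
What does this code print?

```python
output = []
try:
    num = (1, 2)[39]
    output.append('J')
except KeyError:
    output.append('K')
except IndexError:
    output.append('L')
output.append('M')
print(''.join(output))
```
LM

IndexError is caught by its specific handler, not KeyError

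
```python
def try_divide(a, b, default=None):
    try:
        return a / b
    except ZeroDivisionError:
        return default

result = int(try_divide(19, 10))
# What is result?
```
1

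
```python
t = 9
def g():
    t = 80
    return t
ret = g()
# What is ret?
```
80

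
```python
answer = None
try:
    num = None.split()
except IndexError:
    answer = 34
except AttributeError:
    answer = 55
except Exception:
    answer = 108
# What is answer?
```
55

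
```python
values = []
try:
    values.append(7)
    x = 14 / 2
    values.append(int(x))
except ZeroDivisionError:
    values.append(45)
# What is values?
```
[7, 7]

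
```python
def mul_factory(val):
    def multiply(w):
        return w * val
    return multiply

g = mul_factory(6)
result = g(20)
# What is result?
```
120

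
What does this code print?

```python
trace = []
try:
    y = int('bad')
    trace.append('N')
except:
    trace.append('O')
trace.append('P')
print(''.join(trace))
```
OP

Exception raised in try, caught by bare except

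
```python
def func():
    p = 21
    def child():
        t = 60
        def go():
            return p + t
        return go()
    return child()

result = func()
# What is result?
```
81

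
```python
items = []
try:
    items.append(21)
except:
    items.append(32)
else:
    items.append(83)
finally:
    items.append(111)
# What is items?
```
[21, 83, 111]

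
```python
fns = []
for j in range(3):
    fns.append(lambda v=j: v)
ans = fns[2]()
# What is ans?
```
2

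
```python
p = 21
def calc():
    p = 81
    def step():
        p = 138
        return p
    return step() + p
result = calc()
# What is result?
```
219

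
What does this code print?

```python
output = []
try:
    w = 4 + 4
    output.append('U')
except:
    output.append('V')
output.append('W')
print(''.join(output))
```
UW

No exception, try block completes normally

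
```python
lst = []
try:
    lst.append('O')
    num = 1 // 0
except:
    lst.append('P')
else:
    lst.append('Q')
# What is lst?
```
['O', 'P']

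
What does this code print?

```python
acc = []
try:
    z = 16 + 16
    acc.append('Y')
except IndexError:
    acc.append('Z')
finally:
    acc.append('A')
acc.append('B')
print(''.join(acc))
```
YAB

finally runs after normal execution too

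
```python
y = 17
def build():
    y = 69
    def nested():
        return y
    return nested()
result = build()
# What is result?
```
69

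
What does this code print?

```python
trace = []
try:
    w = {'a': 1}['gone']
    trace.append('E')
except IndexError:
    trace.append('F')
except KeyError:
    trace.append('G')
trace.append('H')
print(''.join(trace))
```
GH

KeyError is caught by its specific handler, not IndexError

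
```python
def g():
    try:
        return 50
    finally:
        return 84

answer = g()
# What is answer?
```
84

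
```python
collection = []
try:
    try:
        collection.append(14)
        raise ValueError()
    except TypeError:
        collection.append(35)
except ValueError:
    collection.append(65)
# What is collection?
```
[14, 65]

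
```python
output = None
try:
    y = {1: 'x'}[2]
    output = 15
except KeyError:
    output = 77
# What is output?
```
77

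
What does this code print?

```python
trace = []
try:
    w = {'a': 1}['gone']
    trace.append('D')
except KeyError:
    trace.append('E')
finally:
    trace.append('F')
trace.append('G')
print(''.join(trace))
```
EFG

finally always runs, even after exception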